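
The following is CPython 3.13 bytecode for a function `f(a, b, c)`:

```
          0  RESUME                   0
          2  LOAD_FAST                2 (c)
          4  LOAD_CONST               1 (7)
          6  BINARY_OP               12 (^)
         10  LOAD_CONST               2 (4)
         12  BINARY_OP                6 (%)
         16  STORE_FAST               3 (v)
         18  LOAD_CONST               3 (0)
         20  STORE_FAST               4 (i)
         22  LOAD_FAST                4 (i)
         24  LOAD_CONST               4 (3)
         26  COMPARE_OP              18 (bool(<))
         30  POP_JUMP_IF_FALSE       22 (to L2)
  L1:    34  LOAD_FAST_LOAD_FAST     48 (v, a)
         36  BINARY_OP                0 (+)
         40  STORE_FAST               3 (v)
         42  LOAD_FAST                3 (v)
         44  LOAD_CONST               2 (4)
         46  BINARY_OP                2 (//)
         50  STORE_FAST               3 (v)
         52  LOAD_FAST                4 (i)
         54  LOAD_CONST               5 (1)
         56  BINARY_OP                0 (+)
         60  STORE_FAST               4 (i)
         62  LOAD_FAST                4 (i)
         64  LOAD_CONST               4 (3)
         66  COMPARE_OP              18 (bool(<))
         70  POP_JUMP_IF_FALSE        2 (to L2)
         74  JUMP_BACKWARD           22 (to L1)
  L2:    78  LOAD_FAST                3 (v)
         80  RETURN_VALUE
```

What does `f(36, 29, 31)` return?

11

LOAD_FAST c → push 31. Stack: [31]
LOAD_CONST → push 7. Stack: [31, 7]
BINARY_OP ^ → 31 ^ 7 = 24. Stack: [24]
LOAD_CONST → push 4. Stack: [24, 4]
BINARY_OP % → 24 % 4 = 0. Stack: [0]
STORE_FAST v → v=0. Stack: []
LOAD_CONST → push 0. Stack: [0]
STORE_FAST i → i=0. Stack: []
LOAD_FAST i → push 0. Stack: [0]
LOAD_CONST → push 3. Stack: [0, 3]
COMPARE_OP bool(<) → 0 vs 3 = True. Stack: [True]
POP_JUMP_IF_FALSE → pop True; no jump. Stack: []
LOAD_FAST_LOAD_FAST v,a → push 0,36. Stack: [0, 36]
BINARY_OP + → 0 + 36 = 36. Stack: [36]
STORE_FAST v → v=36. Stack: []
LOAD_FAST v → push 36. Stack: [36]
LOAD_CONST → push 4. Stack: [36, 4]
BINARY_OP // → 36 // 4 = 9. Stack: [9]
STORE_FAST v → v=9. Stack: []
LOAD_FAST i → push 0. Stack: [0]
LOAD_CONST → push 1. Stack: [0, 1]
BINARY_OP + → 0 + 1 = 1. Stack: [1]
STORE_FAST i → i=1. Stack: []
LOAD_FAST i → push 1. Stack: [1]
LOAD_CONST → push 3. Stack: [1, 3]
COMPARE_OP bool(<) → 1 vs 3 = True. Stack: [True]
POP_JUMP_IF_FALSE → pop True; no jump. Stack: []
LOAD_FAST_LOAD_FAST v,a → push 9,36. Stack: [9, 36]
BINARY_OP + → 9 + 36 = 45. Stack: [45]
STORE_FAST v → v=45. Stack: []
LOAD_FAST v → push 45. Stack: [45]
LOAD_CONST → push 4. Stack: [45, 4]
BINARY_OP // → 45 // 4 = 11. Stack: [11]
STORE_FAST v → v=11. Stack: []
LOAD_FAST i → push 1. Stack: [1]
LOAD_CONST → push 1. Stack: [1, 1]
BINARY_OP + → 1 + 1 = 2. Stack: [2]
STORE_FAST i → i=2. Stack: []
LOAD_FAST i → push 2. Stack: [2]
LOAD_CONST → push 3. Stack: [2, 3]
COMPARE_OP bool(<) → 2 vs 3 = True. Stack: [True]
POP_JUMP_IF_FALSE → pop True; no jump. Stack: []
LOAD_FAST_LOAD_FAST v,a → push 11,36. Stack: [11, 36]
BINARY_OP + → 11 + 36 = 47. Stack: [47]
STORE_FAST v → v=47. Stack: []
LOAD_FAST v → push 47. Stack: [47]
LOAD_CONST → push 4. Stack: [47, 4]
BINARY_OP // → 47 // 4 = 11. Stack: [11]
STORE_FAST v → v=11. Stack: []
LOAD_FAST i → push 2. Stack: [2]
LOAD_CONST → push 1. Stack: [2, 1]
BINARY_OP + → 2 + 1 = 3. Stack: [3]
STORE_FAST i → i=3. Stack: []
LOAD_FAST i → push 3. Stack: [3]
LOAD_CONST → push 3. Stack: [3, 3]
COMPARE_OP bool(<) → 3 vs 3 = False. Stack: [False]
POP_JUMP_IF_FALSE → pop False; jump. Stack: []
LOAD_FAST v → push 11. Stack: [11]
RETURN_VALUE → return 11.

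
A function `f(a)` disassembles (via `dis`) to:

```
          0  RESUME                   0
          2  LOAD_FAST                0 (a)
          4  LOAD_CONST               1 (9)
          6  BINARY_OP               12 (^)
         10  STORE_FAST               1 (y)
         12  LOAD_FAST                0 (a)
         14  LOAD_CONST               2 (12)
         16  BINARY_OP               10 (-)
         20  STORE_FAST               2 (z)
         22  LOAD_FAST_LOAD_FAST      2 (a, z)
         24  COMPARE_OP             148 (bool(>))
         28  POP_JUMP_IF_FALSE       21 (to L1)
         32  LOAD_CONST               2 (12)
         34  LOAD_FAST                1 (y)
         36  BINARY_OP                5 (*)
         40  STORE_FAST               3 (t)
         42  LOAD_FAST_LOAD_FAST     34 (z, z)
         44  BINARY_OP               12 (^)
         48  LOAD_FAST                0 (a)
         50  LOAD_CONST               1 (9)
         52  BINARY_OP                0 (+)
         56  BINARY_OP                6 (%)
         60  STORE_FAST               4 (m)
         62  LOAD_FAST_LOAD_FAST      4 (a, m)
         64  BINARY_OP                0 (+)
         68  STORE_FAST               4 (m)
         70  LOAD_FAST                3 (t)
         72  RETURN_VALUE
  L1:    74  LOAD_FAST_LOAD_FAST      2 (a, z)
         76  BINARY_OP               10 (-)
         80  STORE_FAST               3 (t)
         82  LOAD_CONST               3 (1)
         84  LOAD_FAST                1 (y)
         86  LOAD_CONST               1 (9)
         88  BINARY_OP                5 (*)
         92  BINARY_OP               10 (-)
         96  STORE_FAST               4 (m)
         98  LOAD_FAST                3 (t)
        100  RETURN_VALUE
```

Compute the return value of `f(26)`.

228

LOAD_FAST a → push 26. Stack: [26]
LOAD_CONST → push 9. Stack: [26, 9]
BINARY_OP ^ → 26 ^ 9 = 19. Stack: [19]
STORE_FAST y → y=19. Stack: []
LOAD_FAST a → push 26. Stack: [26]
LOAD_CONST → push 12. Stack: [26, 12]
BINARY_OP - → 26 - 12 = 14. Stack: [14]
STORE_FAST z → z=14. Stack: []
LOAD_FAST_LOAD_FAST a,z → push 26,14. Stack: [26, 14]
COMPARE_OP bool(>) → 26 vs 14 = True. Stack: [True]
POP_JUMP_IF_FALSE → pop True; no jump. Stack: []
LOAD_CONST → push 12. Stack: [12]
LOAD_FAST y → push 19. Stack: [12, 19]
BINARY_OP * → 12 * 19 = 228. Stack: [228]
STORE_FAST t → t=228. Stack: []
LOAD_FAST_LOAD_FAST z,z → push 14,14. Stack: [14, 14]
BINARY_OP ^ → 14 ^ 14 = 0. Stack: [0]
LOAD_FAST a → push 26. Stack: [0, 26]
LOAD_CONST → push 9. Stack: [0, 26, 9]
BINARY_OP + → 26 + 9 = 35. Stack: [0, 35]
BINARY_OP % → 0 % 35 = 0. Stack: [0]
STORE_FAST m → m=0. Stack: []
LOAD_FAST_LOAD_FAST a,m → push 26,0. Stack: [26, 0]
BINARY_OP + → 26 + 0 = 26. Stack: [26]
STORE_FAST m → m=26. Stack: []
LOAD_FAST t → push 228. Stack: [228]
RETURN_VALUE → return 228.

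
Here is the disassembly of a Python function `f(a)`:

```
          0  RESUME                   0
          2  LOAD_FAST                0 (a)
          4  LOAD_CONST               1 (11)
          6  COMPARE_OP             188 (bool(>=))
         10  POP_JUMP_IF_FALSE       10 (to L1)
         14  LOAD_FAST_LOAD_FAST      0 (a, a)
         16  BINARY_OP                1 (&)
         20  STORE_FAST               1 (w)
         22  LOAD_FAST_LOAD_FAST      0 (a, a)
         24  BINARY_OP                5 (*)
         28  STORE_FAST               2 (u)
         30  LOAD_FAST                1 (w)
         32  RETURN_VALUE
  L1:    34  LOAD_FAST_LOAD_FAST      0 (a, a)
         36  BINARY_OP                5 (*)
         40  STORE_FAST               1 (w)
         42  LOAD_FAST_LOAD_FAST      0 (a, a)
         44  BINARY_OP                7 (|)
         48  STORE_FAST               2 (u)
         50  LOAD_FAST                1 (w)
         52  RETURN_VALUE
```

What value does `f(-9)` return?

LOAD_FAST a → push -9. Stack: [-9]
LOAD_CONST → push 11. Stack: [-9, 11]
COMPARE_OP bool(>=) → -9 vs 11 = False. Stack: [False]
POP_JUMP_IF_FALSE → pop False; jump. Stack: []
LOAD_FAST_LOAD_FAST a,a → push -9,-9. Stack: [-9, -9]
BINARY_OP * → -9 * -9 = 81. Stack: [81]
STORE_FAST w → w=81. Stack: []
LOAD_FAST_LOAD_FAST a,a → push -9,-9. Stack: [-9, -9]
BINARY_OP | → -9 | -9 = -9. Stack: [-9]
STORE_FAST u → u=-9. Stack: []
LOAD_FAST w → push 81. Stack: [81]
RETURN_VALUE → return 81.

81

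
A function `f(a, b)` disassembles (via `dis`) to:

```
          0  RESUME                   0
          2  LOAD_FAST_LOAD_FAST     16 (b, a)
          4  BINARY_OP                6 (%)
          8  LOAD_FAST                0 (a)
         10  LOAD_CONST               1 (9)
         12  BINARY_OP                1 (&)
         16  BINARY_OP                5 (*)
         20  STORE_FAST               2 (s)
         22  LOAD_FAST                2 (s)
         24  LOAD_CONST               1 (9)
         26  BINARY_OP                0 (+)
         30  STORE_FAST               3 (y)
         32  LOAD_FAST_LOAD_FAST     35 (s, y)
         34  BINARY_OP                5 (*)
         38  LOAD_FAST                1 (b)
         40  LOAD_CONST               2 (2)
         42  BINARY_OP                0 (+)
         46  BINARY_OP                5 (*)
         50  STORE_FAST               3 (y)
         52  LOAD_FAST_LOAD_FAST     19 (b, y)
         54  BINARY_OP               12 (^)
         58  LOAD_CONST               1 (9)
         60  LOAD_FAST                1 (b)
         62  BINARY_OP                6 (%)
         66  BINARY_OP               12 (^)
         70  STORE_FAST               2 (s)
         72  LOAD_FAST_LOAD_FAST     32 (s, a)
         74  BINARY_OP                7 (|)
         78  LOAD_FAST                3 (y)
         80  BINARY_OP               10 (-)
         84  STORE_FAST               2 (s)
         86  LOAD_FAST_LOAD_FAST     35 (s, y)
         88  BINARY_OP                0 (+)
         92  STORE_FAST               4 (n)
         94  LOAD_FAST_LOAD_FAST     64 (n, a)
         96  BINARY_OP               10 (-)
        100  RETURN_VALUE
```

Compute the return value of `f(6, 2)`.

1

LOAD_FAST_LOAD_FAST b,a → push 2,6. Stack: [2, 6]
BINARY_OP % → 2 % 6 = 2. Stack: [2]
LOAD_FAST a → push 6. Stack: [2, 6]
LOAD_CONST → push 9. Stack: [2, 6, 9]
BINARY_OP & → 6 & 9 = 0. Stack: [2, 0]
BINARY_OP * → 2 * 0 = 0. Stack: [0]
STORE_FAST s → s=0. Stack: []
LOAD_FAST s → push 0. Stack: [0]
LOAD_CONST → push 9. Stack: [0, 9]
BINARY_OP + → 0 + 9 = 9. Stack: [9]
STORE_FAST y → y=9. Stack: []
LOAD_FAST_LOAD_FAST s,y → push 0,9. Stack: [0, 9]
BINARY_OP * → 0 * 9 = 0. Stack: [0]
LOAD_FAST b → push 2. Stack: [0, 2]
LOAD_CONST → push 2. Stack: [0, 2, 2]
BINARY_OP + → 2 + 2 = 4. Stack: [0, 4]
BINARY_OP * → 0 * 4 = 0. Stack: [0]
STORE_FAST y → y=0. Stack: []
LOAD_FAST_LOAD_FAST b,y → push 2,0. Stack: [2, 0]
BINARY_OP ^ → 2 ^ 0 = 2. Stack: [2]
LOAD_CONST → push 9. Stack: [2, 9]
LOAD_FAST b → push 2. Stack: [2, 9, 2]
BINARY_OP % → 9 % 2 = 1. Stack: [2, 1]
BINARY_OP ^ → 2 ^ 1 = 3. Stack: [3]
STORE_FAST s → s=3. Stack: []
LOAD_FAST_LOAD_FAST s,a → push 3,6. Stack: [3, 6]
BINARY_OP | → 3 | 6 = 7. Stack: [7]
LOAD_FAST y → push 0. Stack: [7, 0]
BINARY_OP - → 7 - 0 = 7. Stack: [7]
STORE_FAST s → s=7. Stack: []
LOAD_FAST_LOAD_FAST s,y → push 7,0. Stack: [7, 0]
BINARY_OP + → 7 + 0 = 7. Stack: [7]
STORE_FAST n → n=7. Stack: []
LOAD_FAST_LOAD_FAST n,a → push 7,6. Stack: [7, 6]
BINARY_OP - → 7 - 6 = 1. Stack: [1]
RETURN_VALUE → return 1.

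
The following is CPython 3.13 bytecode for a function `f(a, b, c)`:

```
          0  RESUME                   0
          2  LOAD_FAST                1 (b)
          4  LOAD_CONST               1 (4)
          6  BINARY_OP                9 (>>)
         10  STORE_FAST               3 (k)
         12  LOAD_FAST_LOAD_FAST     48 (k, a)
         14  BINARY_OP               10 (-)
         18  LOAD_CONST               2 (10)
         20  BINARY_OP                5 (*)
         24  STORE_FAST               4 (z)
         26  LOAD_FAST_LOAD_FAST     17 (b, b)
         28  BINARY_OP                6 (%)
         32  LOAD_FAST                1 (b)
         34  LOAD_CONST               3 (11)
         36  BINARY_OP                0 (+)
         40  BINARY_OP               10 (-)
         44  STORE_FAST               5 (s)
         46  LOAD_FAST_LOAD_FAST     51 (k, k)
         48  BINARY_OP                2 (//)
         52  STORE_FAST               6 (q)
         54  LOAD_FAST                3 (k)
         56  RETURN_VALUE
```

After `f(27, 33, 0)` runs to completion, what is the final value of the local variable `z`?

-250

LOAD_FAST b → push 33. Stack: [33]
LOAD_CONST → push 4. Stack: [33, 4]
BINARY_OP >> → 33 >> 4 = 2. Stack: [2]
STORE_FAST k → k=2. Stack: []
LOAD_FAST_LOAD_FAST k,a → push 2,27. Stack: [2, 27]
BINARY_OP - → 2 - 27 = -25. Stack: [-25]
LOAD_CONST → push 10. Stack: [-25, 10]
BINARY_OP * → -25 * 10 = -250. Stack: [-250]
STORE_FAST z → z=-250. Stack: []
LOAD_FAST_LOAD_FAST b,b → push 33,33. Stack: [33, 33]
BINARY_OP % → 33 % 33 = 0. Stack: [0]
LOAD_FAST b → push 33. Stack: [0, 33]
LOAD_CONST → push 11. Stack: [0, 33, 11]
BINARY_OP + → 33 + 11 = 44. Stack: [0, 44]
BINARY_OP - → 0 - 44 = -44. Stack: [-44]
STORE_FAST s → s=-44. Stack: []
LOAD_FAST_LOAD_FAST k,k → push 2,2. Stack: [2, 2]
BINARY_OP // → 2 // 2 = 1. Stack: [1]
STORE_FAST q → q=1. Stack: []
LOAD_FAST k → push 2. Stack: [2]
RETURN_VALUE → return 2.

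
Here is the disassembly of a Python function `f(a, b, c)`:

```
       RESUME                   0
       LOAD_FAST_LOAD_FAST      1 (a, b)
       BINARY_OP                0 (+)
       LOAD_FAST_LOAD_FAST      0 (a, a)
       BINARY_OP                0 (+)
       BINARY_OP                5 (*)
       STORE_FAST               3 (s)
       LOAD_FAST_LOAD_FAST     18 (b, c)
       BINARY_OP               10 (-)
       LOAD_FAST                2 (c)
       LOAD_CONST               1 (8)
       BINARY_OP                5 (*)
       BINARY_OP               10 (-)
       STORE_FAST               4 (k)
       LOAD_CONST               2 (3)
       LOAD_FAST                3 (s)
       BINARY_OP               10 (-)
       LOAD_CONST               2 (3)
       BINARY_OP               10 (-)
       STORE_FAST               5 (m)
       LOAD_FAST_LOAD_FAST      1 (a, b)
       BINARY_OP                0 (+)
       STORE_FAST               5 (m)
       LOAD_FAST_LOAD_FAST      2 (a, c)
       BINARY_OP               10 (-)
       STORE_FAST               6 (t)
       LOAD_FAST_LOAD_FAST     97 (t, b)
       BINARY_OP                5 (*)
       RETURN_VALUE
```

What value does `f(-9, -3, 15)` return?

LOAD_FAST_LOAD_FAST a,b → push -9,-3. Stack: [-9, -3]
BINARY_OP + → -9 + -3 = -12. Stack: [-12]
LOAD_FAST_LOAD_FAST a,a → push -9,-9. Stack: [-12, -9, -9]
BINARY_OP + → -9 + -9 = -18. Stack: [-12, -18]
BINARY_OP * → -12 * -18 = 216. Stack: [216]
STORE_FAST s → s=216. Stack: []
LOAD_FAST_LOAD_FAST b,c → push -3,15. Stack: [-3, 15]
BINARY_OP - → -3 - 15 = -18. Stack: [-18]
LOAD_FAST c → push 15. Stack: [-18, 15]
LOAD_CONST → push 8. Stack: [-18, 15, 8]
BINARY_OP * → 15 * 8 = 120. Stack: [-18, 120]
BINARY_OP - → -18 - 120 = -138. Stack: [-138]
STORE_FAST k → k=-138. Stack: []
LOAD_CONST → push 3. Stack: [3]
LOAD_FAST s → push 216. Stack: [3, 216]
BINARY_OP - → 3 - 216 = -213. Stack: [-213]
LOAD_CONST → push 3. Stack: [-213, 3]
BINARY_OP - → -213 - 3 = -216. Stack: [-216]
STORE_FAST m → m=-216. Stack: []
LOAD_FAST_LOAD_FAST a,b → push -9,-3. Stack: [-9, -3]
BINARY_OP + → -9 + -3 = -12. Stack: [-12]
STORE_FAST m → m=-12. Stack: []
LOAD_FAST_LOAD_FAST a,c → push -9,15. Stack: [-9, 15]
BINARY_OP - → -9 - 15 = -24. Stack: [-24]
STORE_FAST t → t=-24. Stack: []
LOAD_FAST_LOAD_FAST t,b → push -24,-3. Stack: [-24, -3]
BINARY_OP * → -24 * -3 = 72. Stack: [72]
RETURN_VALUE → return 72.

72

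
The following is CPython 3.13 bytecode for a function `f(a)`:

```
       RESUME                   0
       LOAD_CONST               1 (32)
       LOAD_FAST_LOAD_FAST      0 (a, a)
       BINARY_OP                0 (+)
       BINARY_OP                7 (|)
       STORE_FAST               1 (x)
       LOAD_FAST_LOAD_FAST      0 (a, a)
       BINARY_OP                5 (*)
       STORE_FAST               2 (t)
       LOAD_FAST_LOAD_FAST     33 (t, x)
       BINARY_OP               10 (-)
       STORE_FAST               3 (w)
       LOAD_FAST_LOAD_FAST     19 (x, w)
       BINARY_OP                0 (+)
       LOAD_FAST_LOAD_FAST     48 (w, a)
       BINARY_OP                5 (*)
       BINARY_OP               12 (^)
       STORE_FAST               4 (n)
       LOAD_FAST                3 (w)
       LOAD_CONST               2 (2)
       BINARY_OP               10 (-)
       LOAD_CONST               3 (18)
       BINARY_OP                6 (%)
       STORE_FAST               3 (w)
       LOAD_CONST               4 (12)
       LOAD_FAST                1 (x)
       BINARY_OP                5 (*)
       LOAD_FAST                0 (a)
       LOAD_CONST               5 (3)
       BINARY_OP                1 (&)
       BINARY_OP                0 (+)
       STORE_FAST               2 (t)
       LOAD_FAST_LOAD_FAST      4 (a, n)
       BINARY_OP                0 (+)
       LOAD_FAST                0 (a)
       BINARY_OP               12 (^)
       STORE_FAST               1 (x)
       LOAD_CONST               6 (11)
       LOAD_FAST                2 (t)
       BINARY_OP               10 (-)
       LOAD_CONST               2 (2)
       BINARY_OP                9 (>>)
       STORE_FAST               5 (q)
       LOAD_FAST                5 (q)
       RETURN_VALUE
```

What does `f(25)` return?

LOAD_CONST → push 32. Stack: [32]
LOAD_FAST_LOAD_FAST a,a → push 25,25. Stack: [32, 25, 25]
BINARY_OP + → 25 + 25 = 50. Stack: [32, 50]
BINARY_OP | → 32 | 50 = 50. Stack: [50]
STORE_FAST x → x=50. Stack: []
LOAD_FAST_LOAD_FAST a,a → push 25,25. Stack: [25, 25]
BINARY_OP * → 25 * 25 = 625. Stack: [625]
STORE_FAST t → t=625. Stack: []
LOAD_FAST_LOAD_FAST t,x → push 625,50. Stack: [625, 50]
BINARY_OP - → 625 - 50 = 575. Stack: [575]
STORE_FAST w → w=575. Stack: []
LOAD_FAST_LOAD_FAST x,w → push 50,575. Stack: [50, 575]
BINARY_OP + → 50 + 575 = 625. Stack: [625]
LOAD_FAST_LOAD_FAST w,a → push 575,25. Stack: [625, 575, 25]
BINARY_OP * → 575 * 25 = 14375. Stack: [625, 14375]
BINARY_OP ^ → 625 ^ 14375 = 14934. Stack: [14934]
STORE_FAST n → n=14934. Stack: []
LOAD_FAST w → push 575. Stack: [575]
LOAD_CONST → push 2. Stack: [575, 2]
BINARY_OP - → 575 - 2 = 573. Stack: [573]
LOAD_CONST → push 18. Stack: [573, 18]
BINARY_OP % → 573 % 18 = 15. Stack: [15]
STORE_FAST w → w=15. Stack: []
LOAD_CONST → push 12. Stack: [12]
LOAD_FAST x → push 50. Stack: [12, 50]
BINARY_OP * → 12 * 50 = 600. Stack: [600]
LOAD_FAST a → push 25. Stack: [600, 25]
LOAD_CONST → push 3. Stack: [600, 25, 3]
BINARY_OP & → 25 & 3 = 1. Stack: [600, 1]
BINARY_OP + → 600 + 1 = 601. Stack: [601]
STORE_FAST t → t=601. Stack: []
LOAD_FAST_LOAD_FAST a,n → push 25,14934. Stack: [25, 14934]
BINARY_OP + → 25 + 14934 = 14959. Stack: [14959]
LOAD_FAST a → push 25. Stack: [14959, 25]
BINARY_OP ^ → 14959 ^ 25 = 14966. Stack: [14966]
STORE_FAST x → x=14966. Stack: []
LOAD_CONST → push 11. Stack: [11]
LOAD_FAST t → push 601. Stack: [11, 601]
BINARY_OP - → 11 - 601 = -590. Stack: [-590]
LOAD_CONST → push 2. Stack: [-590, 2]
BINARY_OP >> → -590 >> 2 = -148. Stack: [-148]
STORE_FAST q → q=-148. Stack: []
LOAD_FAST q → push -148. Stack: [-148]
RETURN_VALUE → return -148.

-148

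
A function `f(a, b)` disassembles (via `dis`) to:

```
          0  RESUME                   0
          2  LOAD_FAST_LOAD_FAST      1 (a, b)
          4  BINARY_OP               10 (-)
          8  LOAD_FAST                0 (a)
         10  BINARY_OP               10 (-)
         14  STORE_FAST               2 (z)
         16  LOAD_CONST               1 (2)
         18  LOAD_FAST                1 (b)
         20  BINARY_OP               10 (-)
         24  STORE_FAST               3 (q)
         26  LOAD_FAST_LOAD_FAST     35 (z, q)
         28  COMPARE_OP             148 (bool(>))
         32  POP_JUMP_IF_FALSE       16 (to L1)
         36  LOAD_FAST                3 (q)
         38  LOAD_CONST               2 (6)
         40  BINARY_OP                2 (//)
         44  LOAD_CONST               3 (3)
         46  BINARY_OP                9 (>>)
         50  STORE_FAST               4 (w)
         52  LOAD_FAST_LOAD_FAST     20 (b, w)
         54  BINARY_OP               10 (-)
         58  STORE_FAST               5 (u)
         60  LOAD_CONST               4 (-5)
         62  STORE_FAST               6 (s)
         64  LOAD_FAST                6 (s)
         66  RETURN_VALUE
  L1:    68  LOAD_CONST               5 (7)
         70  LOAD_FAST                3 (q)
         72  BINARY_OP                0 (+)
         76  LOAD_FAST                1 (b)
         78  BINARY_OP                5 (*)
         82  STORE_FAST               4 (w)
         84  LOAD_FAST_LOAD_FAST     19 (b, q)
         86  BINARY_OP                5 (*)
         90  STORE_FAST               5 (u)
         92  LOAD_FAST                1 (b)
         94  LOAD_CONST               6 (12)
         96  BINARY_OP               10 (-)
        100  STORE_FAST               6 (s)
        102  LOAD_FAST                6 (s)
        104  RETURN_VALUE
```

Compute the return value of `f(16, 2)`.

LOAD_FAST_LOAD_FAST a,b → push 16,2. Stack: [16, 2]
BINARY_OP - → 16 - 2 = 14. Stack: [14]
LOAD_FAST a → push 16. Stack: [14, 16]
BINARY_OP - → 14 - 16 = -2. Stack: [-2]
STORE_FAST z → z=-2. Stack: []
LOAD_CONST → push 2. Stack: [2]
LOAD_FAST b → push 2. Stack: [2, 2]
BINARY_OP - → 2 - 2 = 0. Stack: [0]
STORE_FAST q → q=0. Stack: []
LOAD_FAST_LOAD_FAST z,q → push -2,0. Stack: [-2, 0]
COMPARE_OP bool(>) → -2 vs 0 = False. Stack: [False]
POP_JUMP_IF_FALSE → pop False; jump. Stack: []
LOAD_CONST → push 7. Stack: [7]
LOAD_FAST q → push 0. Stack: [7, 0]
BINARY_OP + → 7 + 0 = 7. Stack: [7]
LOAD_FAST b → push 2. Stack: [7, 2]
BINARY_OP * → 7 * 2 = 14. Stack: [14]
STORE_FAST w → w=14. Stack: []
LOAD_FAST_LOAD_FAST b,q → push 2,0. Stack: [2, 0]
BINARY_OP * → 2 * 0 = 0. Stack: [0]
STORE_FAST u → u=0. Stack: []
LOAD_FAST b → push 2. Stack: [2]
LOAD_CONST → push 12. Stack: [2, 12]
BINARY_OP - → 2 - 12 = -10. Stack: [-10]
STORE_FAST s → s=-10. Stack: []
LOAD_FAST s → push -10. Stack: [-10]
RETURN_VALUE → return -10.

-10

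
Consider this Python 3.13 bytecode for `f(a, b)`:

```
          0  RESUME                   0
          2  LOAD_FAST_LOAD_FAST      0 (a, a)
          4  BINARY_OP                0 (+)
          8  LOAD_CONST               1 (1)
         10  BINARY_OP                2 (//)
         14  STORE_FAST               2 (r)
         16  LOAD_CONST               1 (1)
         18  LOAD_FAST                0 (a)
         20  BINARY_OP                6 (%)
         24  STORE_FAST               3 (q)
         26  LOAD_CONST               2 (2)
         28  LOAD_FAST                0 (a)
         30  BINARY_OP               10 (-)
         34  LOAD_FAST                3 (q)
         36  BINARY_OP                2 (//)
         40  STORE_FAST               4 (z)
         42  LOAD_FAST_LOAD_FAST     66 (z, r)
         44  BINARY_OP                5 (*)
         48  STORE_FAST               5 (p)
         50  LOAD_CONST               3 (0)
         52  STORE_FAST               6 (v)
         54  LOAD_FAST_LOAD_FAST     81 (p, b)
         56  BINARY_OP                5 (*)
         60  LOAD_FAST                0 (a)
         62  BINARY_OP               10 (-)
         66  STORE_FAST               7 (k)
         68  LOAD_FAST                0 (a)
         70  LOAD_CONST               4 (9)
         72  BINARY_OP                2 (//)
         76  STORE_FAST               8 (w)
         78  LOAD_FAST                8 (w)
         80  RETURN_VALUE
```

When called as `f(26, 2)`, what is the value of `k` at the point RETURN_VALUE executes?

LOAD_FAST_LOAD_FAST a,a → push 26,26. Stack: [26, 26]
BINARY_OP + → 26 + 26 = 52. Stack: [52]
LOAD_CONST → push 1. Stack: [52, 1]
BINARY_OP // → 52 // 1 = 52. Stack: [52]
STORE_FAST r → r=52. Stack: []
LOAD_CONST → push 1. Stack: [1]
LOAD_FAST a → push 26. Stack: [1, 26]
BINARY_OP % → 1 % 26 = 1. Stack: [1]
STORE_FAST q → q=1. Stack: []
LOAD_CONST → push 2. Stack: [2]
LOAD_FAST a → push 26. Stack: [2, 26]
BINARY_OP - → 2 - 26 = -24. Stack: [-24]
LOAD_FAST q → push 1. Stack: [-24, 1]
BINARY_OP // → -24 // 1 = -24. Stack: [-24]
STORE_FAST z → z=-24. Stack: []
LOAD_FAST_LOAD_FAST z,r → push -24,52. Stack: [-24, 52]
BINARY_OP * → -24 * 52 = -1248. Stack: [-1248]
STORE_FAST p → p=-1248. Stack: []
LOAD_CONST → push 0. Stack: [0]
STORE_FAST v → v=0. Stack: []
LOAD_FAST_LOAD_FAST p,b → push -1248,2. Stack: [-1248, 2]
BINARY_OP * → -1248 * 2 = -2496. Stack: [-2496]
LOAD_FAST a → push 26. Stack: [-2496, 26]
BINARY_OP - → -2496 - 26 = -2522. Stack: [-2522]
STORE_FAST k → k=-2522. Stack: []
LOAD_FAST a → push 26. Stack: [26]
LOAD_CONST → push 9. Stack: [26, 9]
BINARY_OP // → 26 // 9 = 2. Stack: [2]
STORE_FAST w → w=2. Stack: []
LOAD_FAST w → push 2. Stack: [2]
RETURN_VALUE → return 2.

-2522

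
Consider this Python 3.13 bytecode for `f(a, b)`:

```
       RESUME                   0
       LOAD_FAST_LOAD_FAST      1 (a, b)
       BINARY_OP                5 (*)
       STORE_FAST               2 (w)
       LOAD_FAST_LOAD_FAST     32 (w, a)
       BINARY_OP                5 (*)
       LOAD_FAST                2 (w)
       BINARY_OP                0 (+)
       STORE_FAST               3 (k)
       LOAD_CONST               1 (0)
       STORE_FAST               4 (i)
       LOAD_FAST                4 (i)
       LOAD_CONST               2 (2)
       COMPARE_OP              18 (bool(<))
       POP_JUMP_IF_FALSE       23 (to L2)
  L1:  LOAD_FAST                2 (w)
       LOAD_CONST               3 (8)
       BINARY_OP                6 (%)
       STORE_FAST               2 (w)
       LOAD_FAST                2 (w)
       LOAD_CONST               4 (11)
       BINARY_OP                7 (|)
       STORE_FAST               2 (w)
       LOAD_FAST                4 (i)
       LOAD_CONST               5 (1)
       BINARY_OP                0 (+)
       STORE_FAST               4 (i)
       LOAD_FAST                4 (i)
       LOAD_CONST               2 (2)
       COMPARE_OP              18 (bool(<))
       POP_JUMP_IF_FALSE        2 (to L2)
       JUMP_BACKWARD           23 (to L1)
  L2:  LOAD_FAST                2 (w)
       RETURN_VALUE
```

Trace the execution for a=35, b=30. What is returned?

LOAD_FAST_LOAD_FAST a,b → push 35,30. Stack: [35, 30]
BINARY_OP * → 35 * 30 = 1050. Stack: [1050]
STORE_FAST w → w=1050. Stack: []
LOAD_FAST_LOAD_FAST w,a → push 1050,35. Stack: [1050, 35]
BINARY_OP * → 1050 * 35 = 36750. Stack: [36750]
LOAD_FAST w → push 1050. Stack: [36750, 1050]
BINARY_OP + → 36750 + 1050 = 37800. Stack: [37800]
STORE_FAST k → k=37800. Stack: []
LOAD_CONST → push 0. Stack: [0]
STORE_FAST i → i=0. Stack: []
LOAD_FAST i → push 0. Stack: [0]
LOAD_CONST → push 2. Stack: [0, 2]
COMPARE_OP bool(<) → 0 vs 2 = True. Stack: [True]
POP_JUMP_IF_FALSE → pop True; no jump. Stack: []
LOAD_FAST w → push 1050. Stack: [1050]
LOAD_CONST → push 8. Stack: [1050, 8]
BINARY_OP % → 1050 % 8 = 2. Stack: [2]
STORE_FAST w → w=2. Stack: []
LOAD_FAST w → push 2. Stack: [2]
LOAD_CONST → push 11. Stack: [2, 11]
BINARY_OP | → 2 | 11 = 11. Stack: [11]
STORE_FAST w → w=11. Stack: []
LOAD_FAST i → push 0. Stack: [0]
LOAD_CONST → push 1. Stack: [0, 1]
BINARY_OP + → 0 + 1 = 1. Stack: [1]
STORE_FAST i → i=1. Stack: []
LOAD_FAST i → push 1. Stack: [1]
LOAD_CONST → push 2. Stack: [1, 2]
COMPARE_OP bool(<) → 1 vs 2 = True. Stack: [True]
POP_JUMP_IF_FALSE → pop True; no jump. Stack: []
LOAD_FAST w → push 11. Stack: [11]
LOAD_CONST → push 8. Stack: [11, 8]
BINARY_OP % → 11 % 8 = 3. Stack: [3]
STORE_FAST w → w=3. Stack: []
LOAD_FAST w → push 3. Stack: [3]
LOAD_CONST → push 11. Stack: [3, 11]
BINARY_OP | → 3 | 11 = 11. Stack: [11]
STORE_FAST w → w=11. Stack: []
LOAD_FAST i → push 1. Stack: [1]
LOAD_CONST → push 1. Stack: [1, 1]
BINARY_OP + → 1 + 1 = 2. Stack: [2]
STORE_FAST i → i=2. Stack: []
LOAD_FAST i → push 2. Stack: [2]
LOAD_CONST → push 2. Stack: [2, 2]
COMPARE_OP bool(<) → 2 vs 2 = False. Stack: [False]
POP_JUMP_IF_FALSE → pop False; jump. Stack: []
LOAD_FAST w → push 11. Stack: [11]
RETURN_VALUE → return 11.

11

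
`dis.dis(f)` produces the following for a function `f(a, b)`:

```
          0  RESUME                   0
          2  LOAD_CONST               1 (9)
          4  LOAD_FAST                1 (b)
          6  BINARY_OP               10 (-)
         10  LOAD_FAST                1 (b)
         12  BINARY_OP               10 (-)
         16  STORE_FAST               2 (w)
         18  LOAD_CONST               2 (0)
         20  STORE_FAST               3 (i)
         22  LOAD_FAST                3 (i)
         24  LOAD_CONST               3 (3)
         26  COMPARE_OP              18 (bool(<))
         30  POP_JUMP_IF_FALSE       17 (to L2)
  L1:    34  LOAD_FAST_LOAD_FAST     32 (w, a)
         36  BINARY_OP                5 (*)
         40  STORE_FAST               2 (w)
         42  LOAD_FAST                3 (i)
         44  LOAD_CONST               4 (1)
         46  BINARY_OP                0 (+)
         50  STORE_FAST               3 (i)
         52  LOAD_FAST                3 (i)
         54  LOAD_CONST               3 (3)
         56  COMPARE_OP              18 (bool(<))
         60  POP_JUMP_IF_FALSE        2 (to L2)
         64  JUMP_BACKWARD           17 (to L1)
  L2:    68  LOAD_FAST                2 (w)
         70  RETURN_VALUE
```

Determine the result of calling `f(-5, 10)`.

LOAD_CONST → push 9. Stack: [9]
LOAD_FAST b → push 10. Stack: [9, 10]
BINARY_OP - → 9 - 10 = -1. Stack: [-1]
LOAD_FAST b → push 10. Stack: [-1, 10]
BINARY_OP - → -1 - 10 = -11. Stack: [-11]
STORE_FAST w → w=-11. Stack: []
LOAD_CONST → push 0. Stack: [0]
STORE_FAST i → i=0. Stack: []
LOAD_FAST i → push 0. Stack: [0]
LOAD_CONST → push 3. Stack: [0, 3]
COMPARE_OP bool(<) → 0 vs 3 = True. Stack: [True]
POP_JUMP_IF_FALSE → pop True; no jump. Stack: []
LOAD_FAST_LOAD_FAST w,a → push -11,-5. Stack: [-11, -5]
BINARY_OP * → -11 * -5 = 55. Stack: [55]
STORE_FAST w → w=55. Stack: []
LOAD_FAST i → push 0. Stack: [0]
LOAD_CONST → push 1. Stack: [0, 1]
BINARY_OP + → 0 + 1 = 1. Stack: [1]
STORE_FAST i → i=1. Stack: []
LOAD_FAST i → push 1. Stack: [1]
LOAD_CONST → push 3. Stack: [1, 3]
COMPARE_OP bool(<) → 1 vs 3 = True. Stack: [True]
POP_JUMP_IF_FALSE → pop True; no jump. Stack: []
LOAD_FAST_LOAD_FAST w,a → push 55,-5. Stack: [55, -5]
BINARY_OP * → 55 * -5 = -275. Stack: [-275]
STORE_FAST w → w=-275. Stack: []
LOAD_FAST i → push 1. Stack: [1]
LOAD_CONST → push 1. Stack: [1, 1]
BINARY_OP + → 1 + 1 = 2. Stack: [2]
STORE_FAST i → i=2. Stack: []
LOAD_FAST i → push 2. Stack: [2]
LOAD_CONST → push 3. Stack: [2, 3]
COMPARE_OP bool(<) → 2 vs 3 = True. Stack: [True]
POP_JUMP_IF_FALSE → pop True; no jump. Stack: []
LOAD_FAST_LOAD_FAST w,a → push -275,-5. Stack: [-275, -5]
BINARY_OP * → -275 * -5 = 1375. Stack: [1375]
STORE_FAST w → w=1375. Stack: []
LOAD_FAST i → push 2. Stack: [2]
LOAD_CONST → push 1. Stack: [2, 1]
BINARY_OP + → 2 + 1 = 3. Stack: [3]
STORE_FAST i → i=3. Stack: []
LOAD_FAST i → push 3. Stack: [3]
LOAD_CONST → push 3. Stack: [3, 3]
COMPARE_OP bool(<) → 3 vs 3 = False. Stack: [False]
POP_JUMP_IF_FALSE → pop False; jump. Stack: []
LOAD_FAST w → push 1375. Stack: [1375]
RETURN_VALUE → return 1375.

1375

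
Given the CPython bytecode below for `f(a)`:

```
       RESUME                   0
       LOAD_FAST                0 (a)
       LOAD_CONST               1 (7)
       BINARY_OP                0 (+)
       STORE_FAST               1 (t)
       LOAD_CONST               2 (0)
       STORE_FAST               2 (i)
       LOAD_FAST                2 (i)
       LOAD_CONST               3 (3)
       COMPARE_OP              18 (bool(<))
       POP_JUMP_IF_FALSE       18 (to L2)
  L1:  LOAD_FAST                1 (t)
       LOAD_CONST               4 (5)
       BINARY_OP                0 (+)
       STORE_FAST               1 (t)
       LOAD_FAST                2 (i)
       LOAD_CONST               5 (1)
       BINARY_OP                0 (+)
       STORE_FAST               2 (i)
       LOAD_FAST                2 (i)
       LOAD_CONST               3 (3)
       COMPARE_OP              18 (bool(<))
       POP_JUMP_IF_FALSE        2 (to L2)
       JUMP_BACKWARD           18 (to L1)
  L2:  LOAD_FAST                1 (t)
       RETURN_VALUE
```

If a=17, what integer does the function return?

LOAD_FAST a → push 17. Stack: [17]
LOAD_CONST → push 7. Stack: [17, 7]
BINARY_OP + → 17 + 7 = 24. Stack: [24]
STORE_FAST t → t=24. Stack: []
LOAD_CONST → push 0. Stack: [0]
STORE_FAST i → i=0. Stack: []
LOAD_FAST i → push 0. Stack: [0]
LOAD_CONST → push 3. Stack: [0, 3]
COMPARE_OP bool(<) → 0 vs 3 = True. Stack: [True]
POP_JUMP_IF_FALSE → pop True; no jump. Stack: []
LOAD_FAST t → push 24. Stack: [24]
LOAD_CONST → push 5. Stack: [24, 5]
BINARY_OP + → 24 + 5 = 29. Stack: [29]
STORE_FAST t → t=29. Stack: []
LOAD_FAST i → push 0. Stack: [0]
LOAD_CONST → push 1. Stack: [0, 1]
BINARY_OP + → 0 + 1 = 1. Stack: [1]
STORE_FAST i → i=1. Stack: []
LOAD_FAST i → push 1. Stack: [1]
LOAD_CONST → push 3. Stack: [1, 3]
COMPARE_OP bool(<) → 1 vs 3 = True. Stack: [True]
POP_JUMP_IF_FALSE → pop True; no jump. Stack: []
LOAD_FAST t → push 29. Stack: [29]
LOAD_CONST → push 5. Stack: [29, 5]
BINARY_OP + → 29 + 5 = 34. Stack: [34]
STORE_FAST t → t=34. Stack: []
LOAD_FAST i → push 1. Stack: [1]
LOAD_CONST → push 1. Stack: [1, 1]
BINARY_OP + → 1 + 1 = 2. Stack: [2]
STORE_FAST i → i=2. Stack: []
LOAD_FAST i → push 2. Stack: [2]
LOAD_CONST → push 3. Stack: [2, 3]
COMPARE_OP bool(<) → 2 vs 3 = True. Stack: [True]
POP_JUMP_IF_FALSE → pop True; no jump. Stack: []
LOAD_FAST t → push 34. Stack: [34]
LOAD_CONST → push 5. Stack: [34, 5]
BINARY_OP + → 34 + 5 = 39. Stack: [39]
STORE_FAST t → t=39. Stack: []
LOAD_FAST i → push 2. Stack: [2]
LOAD_CONST → push 1. Stack: [2, 1]
BINARY_OP + → 2 + 1 = 3. Stack: [3]
STORE_FAST i → i=3. Stack: []
LOAD_FAST i → push 3. Stack: [3]
LOAD_CONST → push 3. Stack: [3, 3]
COMPARE_OP bool(<) → 3 vs 3 = False. Stack: [False]
POP_JUMP_IF_FALSE → pop False; jump. Stack: []
LOAD_FAST t → push 39. Stack: [39]
RETURN_VALUE → return 39.

39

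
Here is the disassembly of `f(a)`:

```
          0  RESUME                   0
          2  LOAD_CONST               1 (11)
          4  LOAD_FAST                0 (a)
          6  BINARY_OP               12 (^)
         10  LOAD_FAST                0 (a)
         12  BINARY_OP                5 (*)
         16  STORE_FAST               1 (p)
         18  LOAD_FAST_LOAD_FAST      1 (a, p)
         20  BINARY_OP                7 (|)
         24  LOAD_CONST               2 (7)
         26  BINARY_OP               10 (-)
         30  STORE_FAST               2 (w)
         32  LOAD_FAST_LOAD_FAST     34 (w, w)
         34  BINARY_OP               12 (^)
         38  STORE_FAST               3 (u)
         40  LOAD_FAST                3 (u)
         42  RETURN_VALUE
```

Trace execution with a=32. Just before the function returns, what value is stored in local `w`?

LOAD_CONST → push 11. Stack: [11]
LOAD_FAST a → push 32. Stack: [11, 32]
BINARY_OP ^ → 11 ^ 32 = 43. Stack: [43]
LOAD_FAST a → push 32. Stack: [43, 32]
BINARY_OP * → 43 * 32 = 1376. Stack: [1376]
STORE_FAST p → p=1376. Stack: []
LOAD_FAST_LOAD_FAST a,p → push 32,1376. Stack: [32, 1376]
BINARY_OP | → 32 | 1376 = 1376. Stack: [1376]
LOAD_CONST → push 7. Stack: [1376, 7]
BINARY_OP - → 1376 - 7 = 1369. Stack: [1369]
STORE_FAST w → w=1369. Stack: []
LOAD_FAST_LOAD_FAST w,w → push 1369,1369. Stack: [1369, 1369]
BINARY_OP ^ → 1369 ^ 1369 = 0. Stack: [0]
STORE_FAST u → u=0. Stack: []
LOAD_FAST u → push 0. Stack: [0]
RETURN_VALUE → return 0.

1369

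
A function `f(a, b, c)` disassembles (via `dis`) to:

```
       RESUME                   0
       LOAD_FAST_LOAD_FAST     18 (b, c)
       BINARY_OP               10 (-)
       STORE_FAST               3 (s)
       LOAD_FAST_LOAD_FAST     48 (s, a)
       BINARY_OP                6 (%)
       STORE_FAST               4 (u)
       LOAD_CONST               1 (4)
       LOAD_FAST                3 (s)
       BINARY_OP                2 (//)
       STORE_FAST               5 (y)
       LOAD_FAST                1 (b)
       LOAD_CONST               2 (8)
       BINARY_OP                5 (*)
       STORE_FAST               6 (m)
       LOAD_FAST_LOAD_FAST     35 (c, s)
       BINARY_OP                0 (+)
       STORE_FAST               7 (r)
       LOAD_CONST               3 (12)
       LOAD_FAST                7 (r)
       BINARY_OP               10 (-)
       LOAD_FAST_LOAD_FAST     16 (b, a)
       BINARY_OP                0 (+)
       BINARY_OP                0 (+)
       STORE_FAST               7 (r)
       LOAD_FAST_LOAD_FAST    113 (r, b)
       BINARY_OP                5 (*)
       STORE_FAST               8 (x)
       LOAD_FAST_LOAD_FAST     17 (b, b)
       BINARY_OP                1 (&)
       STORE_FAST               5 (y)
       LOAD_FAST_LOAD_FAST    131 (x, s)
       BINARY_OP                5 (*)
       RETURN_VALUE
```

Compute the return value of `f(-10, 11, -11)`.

LOAD_FAST_LOAD_FAST b,c → push 11,-11. Stack: [11, -11]
BINARY_OP - → 11 - -11 = 22. Stack: [22]
STORE_FAST s → s=22. Stack: []
LOAD_FAST_LOAD_FAST s,a → push 22,-10. Stack: [22, -10]
BINARY_OP % → 22 % -10 = -8. Stack: [-8]
STORE_FAST u → u=-8. Stack: []
LOAD_CONST → push 4. Stack: [4]
LOAD_FAST s → push 22. Stack: [4, 22]
BINARY_OP // → 4 // 22 = 0. Stack: [0]
STORE_FAST y → y=0. Stack: []
LOAD_FAST b → push 11. Stack: [11]
LOAD_CONST → push 8. Stack: [11, 8]
BINARY_OP * → 11 * 8 = 88. Stack: [88]
STORE_FAST m → m=88. Stack: []
LOAD_FAST_LOAD_FAST c,s → push -11,22. Stack: [-11, 22]
BINARY_OP + → -11 + 22 = 11. Stack: [11]
STORE_FAST r → r=11. Stack: []
LOAD_CONST → push 12. Stack: [12]
LOAD_FAST r → push 11. Stack: [12, 11]
BINARY_OP - → 12 - 11 = 1. Stack: [1]
LOAD_FAST_LOAD_FAST b,a → push 11,-10. Stack: [1, 11, -10]
BINARY_OP + → 11 + -10 = 1. Stack: [1, 1]
BINARY_OP + → 1 + 1 = 2. Stack: [2]
STORE_FAST r → r=2. Stack: []
LOAD_FAST_LOAD_FAST r,b → push 2,11. Stack: [2, 11]
BINARY_OP * → 2 * 11 = 22. Stack: [22]
STORE_FAST x → x=22. Stack: []
LOAD_FAST_LOAD_FAST b,b → push 11,11. Stack: [11, 11]
BINARY_OP & → 11 & 11 = 11. Stack: [11]
STORE_FAST y → y=11. Stack: []
LOAD_FAST_LOAD_FAST x,s → push 22,22. Stack: [22, 22]
BINARY_OP * → 22 * 22 = 484. Stack: [484]
RETURN_VALUE → return 484.

484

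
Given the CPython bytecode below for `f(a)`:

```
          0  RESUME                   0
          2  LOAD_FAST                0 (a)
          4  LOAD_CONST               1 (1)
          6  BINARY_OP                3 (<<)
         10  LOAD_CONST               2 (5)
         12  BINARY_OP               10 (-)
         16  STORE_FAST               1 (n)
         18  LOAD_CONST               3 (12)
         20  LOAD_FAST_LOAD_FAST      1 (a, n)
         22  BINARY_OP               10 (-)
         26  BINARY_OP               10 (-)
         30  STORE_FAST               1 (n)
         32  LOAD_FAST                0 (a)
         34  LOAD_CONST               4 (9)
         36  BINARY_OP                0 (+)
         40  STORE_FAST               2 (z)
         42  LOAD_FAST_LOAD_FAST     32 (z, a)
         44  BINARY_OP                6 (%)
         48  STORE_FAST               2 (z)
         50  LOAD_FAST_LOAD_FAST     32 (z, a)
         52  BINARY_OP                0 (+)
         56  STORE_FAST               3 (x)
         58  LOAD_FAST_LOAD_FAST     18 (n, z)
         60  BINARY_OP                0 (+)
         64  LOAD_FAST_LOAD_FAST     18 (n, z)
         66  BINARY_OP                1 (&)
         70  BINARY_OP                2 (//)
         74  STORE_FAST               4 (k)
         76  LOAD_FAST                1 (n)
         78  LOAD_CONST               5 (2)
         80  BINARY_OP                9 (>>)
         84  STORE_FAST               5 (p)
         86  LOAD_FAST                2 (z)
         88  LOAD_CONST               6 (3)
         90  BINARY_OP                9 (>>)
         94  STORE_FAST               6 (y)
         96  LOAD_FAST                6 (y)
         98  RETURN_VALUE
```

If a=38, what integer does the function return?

LOAD_FAST a → push 38. Stack: [38]
LOAD_CONST → push 1. Stack: [38, 1]
BINARY_OP << → 38 << 1 = 76. Stack: [76]
LOAD_CONST → push 5. Stack: [76, 5]
BINARY_OP - → 76 - 5 = 71. Stack: [71]
STORE_FAST n → n=71. Stack: []
LOAD_CONST → push 12. Stack: [12]
LOAD_FAST_LOAD_FAST a,n → push 38,71. Stack: [12, 38, 71]
BINARY_OP - → 38 - 71 = -33. Stack: [12, -33]
BINARY_OP - → 12 - -33 = 45. Stack: [45]
STORE_FAST n → n=45. Stack: []
LOAD_FAST a → push 38. Stack: [38]
LOAD_CONST → push 9. Stack: [38, 9]
BINARY_OP + → 38 + 9 = 47. Stack: [47]
STORE_FAST z → z=47. Stack: []
LOAD_FAST_LOAD_FAST z,a → push 47,38. Stack: [47, 38]
BINARY_OP % → 47 % 38 = 9. Stack: [9]
STORE_FAST z → z=9. Stack: []
LOAD_FAST_LOAD_FAST z,a → push 9,38. Stack: [9, 38]
BINARY_OP + → 9 + 38 = 47. Stack: [47]
STORE_FAST x → x=47. Stack: []
LOAD_FAST_LOAD_FAST n,z → push 45,9. Stack: [45, 9]
BINARY_OP + → 45 + 9 = 54. Stack: [54]
LOAD_FAST_LOAD_FAST n,z → push 45,9. Stack: [54, 45, 9]
BINARY_OP & → 45 & 9 = 9. Stack: [54, 9]
BINARY_OP // → 54 // 9 = 6. Stack: [6]
STORE_FAST k → k=6. Stack: []
LOAD_FAST n → push 45. Stack: [45]
LOAD_CONST → push 2. Stack: [45, 2]
BINARY_OP >> → 45 >> 2 = 11. Stack: [11]
STORE_FAST p → p=11. Stack: []
LOAD_FAST z → push 9. Stack: [9]
LOAD_CONST → push 3. Stack: [9, 3]
BINARY_OP >> → 9 >> 3 = 1. Stack: [1]
STORE_FAST y → y=1. Stack: []
LOAD_FAST y → push 1. Stack: [1]
RETURN_VALUE → return 1.

1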